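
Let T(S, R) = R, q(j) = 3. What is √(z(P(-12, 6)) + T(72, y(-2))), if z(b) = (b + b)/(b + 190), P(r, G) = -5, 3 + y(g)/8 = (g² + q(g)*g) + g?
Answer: I*√76738/37 ≈ 7.4869*I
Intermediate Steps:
y(g) = -24 + 8*g² + 32*g (y(g) = -24 + 8*((g² + 3*g) + g) = -24 + 8*(g² + 4*g) = -24 + (8*g² + 32*g) = -24 + 8*g² + 32*g)
z(b) = 2*b/(190 + b) (z(b) = (2*b)/(190 + b) = 2*b/(190 + b))
√(z(P(-12, 6)) + T(72, y(-2))) = √(2*(-5)/(190 - 5) + (-24 + 8*(-2)² + 32*(-2))) = √(2*(-5)/185 + (-24 + 8*4 - 64)) = √(2*(-5)*(1/185) + (-24 + 32 - 64)) = √(-2/37 - 56) = √(-2074/37) = I*√76738/37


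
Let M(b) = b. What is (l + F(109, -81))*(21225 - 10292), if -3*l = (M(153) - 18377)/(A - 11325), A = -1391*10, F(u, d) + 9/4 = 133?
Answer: 432081114127/302820 ≈ 1.4269e+6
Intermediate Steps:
F(u, d) = 523/4 (F(u, d) = -9/4 + 133 = 523/4)
A = -13910
l = -18224/75705 (l = -(153 - 18377)/(3*(-13910 - 11325)) = -(-18224)/(3*(-25235)) = -(-18224)*(-1)/(3*25235) = -1/3*18224/25235 = -18224/75705 ≈ -0.24072)
(l + F(109, -81))*(21225 - 10292) = (-18224/75705 + 523/4)*(21225 - 10292) = (39520819/302820)*10933 = 432081114127/302820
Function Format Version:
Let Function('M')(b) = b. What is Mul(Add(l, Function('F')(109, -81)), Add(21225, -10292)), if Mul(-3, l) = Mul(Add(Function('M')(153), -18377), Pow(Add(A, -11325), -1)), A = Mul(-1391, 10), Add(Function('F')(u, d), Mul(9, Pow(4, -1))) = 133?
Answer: Rational(432081114127, 302820) ≈ 1.4269e+6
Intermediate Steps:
Function('F')(u, d) = Rational(523, 4) (Function('F')(u, d) = Add(Rational(-9, 4), 133) = Rational(523, 4))
A = -13910
l = Rational(-18224, 75705) (l = Mul(Rational(-1, 3), Mul(Add(153, -18377), Pow(Add(-13910, -11325), -1))) = Mul(Rational(-1, 3), Mul(-18224, Pow(-25235, -1))) = Mul(Rational(-1, 3), Mul(-18224, Rational(-1, 25235))) = Mul(Rational(-1, 3), Rational(18224, 25235)) = Rational(-18224, 75705) ≈ -0.24072)
Mul(Add(l, Function('F')(109, -81)), Add(21225, -10292)) = Mul(Add(Rational(-18224, 75705), Rational(523, 4)), Add(21225, -10292)) = Mul(Rational(39520819, 302820), 10933) = Rational(432081114127, 302820)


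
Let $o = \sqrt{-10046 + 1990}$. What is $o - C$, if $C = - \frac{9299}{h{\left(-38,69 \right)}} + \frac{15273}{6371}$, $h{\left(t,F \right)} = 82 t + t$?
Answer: $- \frac{107414971}{20094134} + 2 i \sqrt{2014} \approx -5.3456 + 89.755 i$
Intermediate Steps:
$h{\left(t,F \right)} = 83 t$
$o = 2 i \sqrt{2014}$ ($o = \sqrt{-8056} = 2 i \sqrt{2014} \approx 89.755 i$)
$C = \frac{107414971}{20094134}$ ($C = - \frac{9299}{83 \left(-38\right)} + \frac{15273}{6371} = - \frac{9299}{-3154} + 15273 \cdot \frac{1}{6371} = \left(-9299\right) \left(- \frac{1}{3154}\right) + \frac{15273}{6371} = \frac{9299}{3154} + \frac{15273}{6371} = \frac{107414971}{20094134} \approx 5.3456$)
$o - C = 2 i \sqrt{2014} - \frac{107414971}{20094134} = - \frac{107414971}{20094134} + 2 i \sqrt{2014}$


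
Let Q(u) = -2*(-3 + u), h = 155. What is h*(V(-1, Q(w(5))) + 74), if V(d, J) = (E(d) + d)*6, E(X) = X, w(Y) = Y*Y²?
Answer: 9610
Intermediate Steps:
w(Y) = Y³
Q(u) = 6 - 2*u
V(d, J) = 12*d (V(d, J) = (d + d)*6 = (2*d)*6 = 12*d)
h*(V(-1, Q(w(5))) + 74) = 155*(12*(-1) + 74) = 155*(-12 + 74) = 155*62 = 9610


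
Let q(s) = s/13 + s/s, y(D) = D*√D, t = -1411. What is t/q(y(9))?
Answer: -18343/40 ≈ -458.58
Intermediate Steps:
y(D) = D^(3/2)
q(s) = 1 + s/13 (q(s) = s*(1/13) + 1 = s/13 + 1 = 1 + s/13)
t/q(y(9)) = -1411/(1 + 9^(3/2)/13) = -1411/(1 + (1/13)*27) = -1411/(1 + 27/13) = -1411/40/13 = -1411*13/40 = -18343/40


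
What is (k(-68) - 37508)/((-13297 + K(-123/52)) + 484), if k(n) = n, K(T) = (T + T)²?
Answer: 25401376/8646459 ≈ 2.9378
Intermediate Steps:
K(T) = 4*T² (K(T) = (2*T)² = 4*T²)
(k(-68) - 37508)/((-13297 + K(-123/52)) + 484) = (-68 - 37508)/((-13297 + 4*(-123/52)²) + 484) = -37576/((-13297 + 4*(-123*1/52)²) + 484) = -37576/((-13297 + 4*(-123/52)²) + 484) = -37576/((-13297 + 4*(15129/2704)) + 484) = -37576/((-13297 + 15129/676) + 484) = -37576/(-8973643/676 + 484) = -37576/(-8646459/676) = -37576*(-676/8646459) = 25401376/8646459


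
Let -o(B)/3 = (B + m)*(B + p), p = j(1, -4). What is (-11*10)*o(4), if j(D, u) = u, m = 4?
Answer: 0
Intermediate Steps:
p = -4
o(B) = -3*(-4 + B)*(4 + B) (o(B) = -3*(B + 4)*(B - 4) = -3*(4 + B)*(-4 + B) = -3*(-4 + B)*(4 + B))
(-11*10)*o(4) = (-11*10)*(48 - 3*4**2) = -110*(48 - 3*16) = -110*(48 - 48) = -110*0 = 0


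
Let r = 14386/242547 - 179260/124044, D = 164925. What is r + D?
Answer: 137832620256574/835736113 ≈ 1.6492e+5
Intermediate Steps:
r = -1158179951/835736113 (r = 14386*(1/242547) - 179260*1/124044 = 14386/242547 - 44815/31011 = -1158179951/835736113 ≈ -1.3858)
r + D = -1158179951/835736113 + 164925 = 137832620256574/835736113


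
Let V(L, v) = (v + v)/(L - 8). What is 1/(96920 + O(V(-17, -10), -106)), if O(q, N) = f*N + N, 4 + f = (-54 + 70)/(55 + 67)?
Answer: 61/5930670 ≈ 1.0286e-5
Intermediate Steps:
f = -236/61 (f = -4 + (-54 + 70)/(55 + 67) = -4 + 16/122 = -4 + 16*(1/122) = -4 + 8/61 = -236/61 ≈ -3.8689)
V(L, v) = 2*v/(-8 + L) (V(L, v) = (2*v)/(-8 + L) = 2*v/(-8 + L))
O(q, N) = -175*N/61 (O(q, N) = -236*N/61 + N = -175*N/61)
1/(96920 + O(V(-17, -10), -106)) = 1/(96920 - 175/61*(-106)) = 1/(96920 + 18550/61) = 1/(5930670/61) = 61/5930670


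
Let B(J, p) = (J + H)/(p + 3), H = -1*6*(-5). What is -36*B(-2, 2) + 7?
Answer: -973/5 ≈ -194.60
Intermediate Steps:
H = 30 (H = -6*(-5) = 30)
B(J, p) = (30 + J)/(3 + p) (B(J, p) = (J + 30)/(p + 3) = (30 + J)/(3 + p))
-36*B(-2, 2) + 7 = -36*(30 - 2)/(3 + 2) + 7 = -36*28/5 + 7 = -1008/5 + 7 = -973/5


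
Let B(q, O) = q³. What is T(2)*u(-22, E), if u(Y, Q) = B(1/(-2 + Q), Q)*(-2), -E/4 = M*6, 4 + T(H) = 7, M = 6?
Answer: 3/1556068 ≈ 1.9279e-6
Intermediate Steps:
T(H) = 3 (T(H) = -4 + 7 = 3)
E = -144 (E = -24*6 = -4*36 = -144)
u(Y, Q) = -2/(-2 + Q)³ (u(Y, Q) = (1/(-2 + Q))³*(-2) = -2/(-2 + Q)³)
T(2)*u(-22, E) = 3*(-2/(-2 - 144)³) = 3*(-2/(-146)³) = 3*(-2*(-1/3112136)) = 3*(1/1556068) = 3/1556068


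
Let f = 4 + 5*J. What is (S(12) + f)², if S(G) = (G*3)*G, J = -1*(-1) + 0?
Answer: 194481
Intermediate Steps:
J = 1 (J = 1 + 0 = 1)
f = 9 (f = 4 + 5*1 = 4 + 5 = 9)
S(G) = 3*G² (S(G) = (3*G)*G = 3*G²)
(S(12) + f)² = (3*12² + 9)² = (3*144 + 9)² = (432 + 9)² = 441² = 194481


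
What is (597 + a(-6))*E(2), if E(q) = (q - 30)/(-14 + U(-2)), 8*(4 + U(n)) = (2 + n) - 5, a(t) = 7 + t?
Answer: 133952/149 ≈ 899.01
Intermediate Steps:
U(n) = -35/8 + n/8 (U(n) = -4 + ((2 + n) - 5)/8 = -4 + (-3 + n)/8 = -4 + (-3/8 + n/8) = -35/8 + n/8)
E(q) = 240/149 - 8*q/149 (E(q) = (q - 30)/(-14 + (-35/8 + (1/8)*(-2))) = (-30 + q)/(-14 + (-35/8 - 1/4)) = (-30 + q)/(-14 - 37/8) = (-30 + q)/(-149/8) = (-30 + q)*(-8/149) = 240/149 - 8*q/149)
(597 + a(-6))*E(2) = (597 + (7 - 6))*(240/149 - 8/149*2) = (597 + 1)*(240/149 - 16/149) = 598*(224/149) = 133952/149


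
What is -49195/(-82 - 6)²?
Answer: -49195/7744 ≈ -6.3527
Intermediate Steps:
-49195/(-82 - 6)² = -49195/((-88)²) = -49195/7744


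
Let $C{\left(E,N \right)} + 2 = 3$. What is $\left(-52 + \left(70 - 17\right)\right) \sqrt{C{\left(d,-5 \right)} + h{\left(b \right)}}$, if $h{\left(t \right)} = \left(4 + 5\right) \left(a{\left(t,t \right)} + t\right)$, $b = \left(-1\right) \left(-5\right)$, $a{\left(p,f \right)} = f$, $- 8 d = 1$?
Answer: $\sqrt{91} \approx 9.5394$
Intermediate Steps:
$d = - \frac{1}{8}$ ($d = \left(- \frac{1}{8}\right) 1 = - \frac{1}{8} \approx -0.125$)
$C{\left(E,N \right)} = 1$ ($C{\left(E,N \right)} = -2 + 3 = 1$)
$b = 5$
$h{\left(t \right)} = 18 t$ ($h{\left(t \right)} = \left(4 + 5\right) \left(t + t\right) = 9 \cdot 2 t = 18 t$)
$\left(-52 + \left(70 - 17\right)\right) \sqrt{C{\left(d,-5 \right)} + h{\left(b \right)}} = \left(-52 + \left(70 - 17\right)\right) \sqrt{1 + 18 \cdot 5} = \left(-52 + \left(70 - 17\right)\right) \sqrt{1 + 90} = \left(-52 + 53\right) \sqrt{91} = 1 \sqrt{91} = \sqrt{91}$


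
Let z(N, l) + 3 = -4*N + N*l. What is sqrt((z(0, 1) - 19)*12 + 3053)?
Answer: sqrt(2789) ≈ 52.811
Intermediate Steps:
z(N, l) = -3 - 4*N + N*l (z(N, l) = -3 + (-4*N + N*l) = -3 - 4*N + N*l)
sqrt((z(0, 1) - 19)*12 + 3053) = sqrt(((-3 - 4*0 + 0*1) - 19)*12 + 3053) = sqrt(((-3 + 0 + 0) - 19)*12 + 3053) = sqrt((-3 - 19)*12 + 3053) = sqrt(-22*12 + 3053) = sqrt(-264 + 3053) = sqrt(2789)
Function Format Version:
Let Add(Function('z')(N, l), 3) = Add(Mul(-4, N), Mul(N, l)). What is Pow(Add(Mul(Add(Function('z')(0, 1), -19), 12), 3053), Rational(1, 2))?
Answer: Pow(2789, Rational(1, 2)) ≈ 52.811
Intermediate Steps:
Function('z')(N, l) = Add(-3, Mul(-4, N), Mul(N, l)) (Function('z')(N, l) = Add(-3, Add(Mul(-4, N), Mul(N, l))) = Add(-3, Mul(-4, N), Mul(N, l)))
Pow(Add(Mul(Add(Function('z')(0, 1), -19), 12), 3053), Rational(1, 2)) = Pow(Add(Mul(Add(Add(-3, Mul(-4, 0), Mul(0, 1)), -19), 12), 3053), Rational(1, 2)) = Pow(Add(Mul(Add(Add(-3, 0, 0), -19), 12), 3053), Rational(1, 2)) = Pow(Add(Mul(Add(-3, -19), 12), 3053), Rational(1, 2)) = Pow(Add(Mul(-22, 12), 3053), Rational(1, 2)) = Pow(Add(-264, 3053), Rational(1, 2)) = Pow(2789, Rational(1, 2))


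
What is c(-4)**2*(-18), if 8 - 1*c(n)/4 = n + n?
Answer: -73728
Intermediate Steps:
c(n) = 32 - 8*n (c(n) = 32 - 4*(n + n) = 32 - 8*n)
c(-4)**2*(-18) = (32 - 8*(-4))**2*(-18) = (32 + 32)**2*(-18) = 64**2*(-18) = 4096*(-18) = -73728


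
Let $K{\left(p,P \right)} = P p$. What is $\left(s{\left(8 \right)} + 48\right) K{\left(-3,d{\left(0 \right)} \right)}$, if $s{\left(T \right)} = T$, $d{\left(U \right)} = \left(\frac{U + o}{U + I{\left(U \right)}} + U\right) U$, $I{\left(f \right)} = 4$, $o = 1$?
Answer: $0$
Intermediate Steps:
$d{\left(U \right)} = U \left(U + \frac{1 + U}{4 + U}\right)$ ($d{\left(U \right)} = \left(\frac{U + 1}{U + 4} + U\right) U = \left(\frac{1 + U}{4 + U} + U\right) U = \left(U + \frac{1 + U}{4 + U}\right) U = U \left(U + \frac{1 + U}{4 + U}\right)$)
$\left(s{\left(8 \right)} + 48\right) K{\left(-3,d{\left(0 \right)} \right)} = \left(8 + 48\right) \frac{0 \left(1 + 0^{2} + 5 \cdot 0\right)}{4 + 0} \left(-3\right) = 56 \frac{0 \left(1 + 0 + 0\right)}{4} \left(-3\right) = 56 \cdot 0 \cdot \frac{1}{4} \cdot 1 \left(-3\right) = 56 \cdot 0 \left(-3\right) = 56 \cdot 0 = 0$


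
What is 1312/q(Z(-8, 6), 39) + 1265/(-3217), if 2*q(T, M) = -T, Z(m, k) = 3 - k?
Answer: 8437613/9651 ≈ 874.27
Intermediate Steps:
q(T, M) = -T/2 (q(T, M) = (-T)/2 = -T/2)
1312/q(Z(-8, 6), 39) + 1265/(-3217) = 1312/((-(3 - 1*6)/2)) + 1265/(-3217) = 1312/((-(3 - 6)/2)) + 1265*(-1/3217) = 1312/((-½*(-3))) - 1265/3217 = 1312/(3/2) - 1265/3217 = 1312*(⅔) - 1265/3217 = 2624/3 - 1265/3217 = 8437613/9651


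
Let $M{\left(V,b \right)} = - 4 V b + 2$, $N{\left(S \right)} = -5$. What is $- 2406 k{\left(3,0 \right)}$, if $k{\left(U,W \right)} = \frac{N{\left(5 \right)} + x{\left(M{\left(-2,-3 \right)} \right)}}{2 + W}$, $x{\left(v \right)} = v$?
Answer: $32481$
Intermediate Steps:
$M{\left(V,b \right)} = 2 - 4 V b$ ($M{\left(V,b \right)} = - 4 V b + 2 = 2 - 4 V b$)
$k{\left(U,W \right)} = - \frac{27}{2 + W}$ ($k{\left(U,W \right)} = \frac{-5 + \left(2 - \left(-8\right) \left(-3\right)\right)}{2 + W} = \frac{-5 + \left(2 - 24\right)}{2 + W} = \frac{-5 - 22}{2 + W} = - \frac{27}{2 + W}$)
$- 2406 k{\left(3,0 \right)} = - 2406 \left(- \frac{27}{2 + 0}\right) = - 2406 \left(- \frac{27}{2}\right) = - 2406 \left(\left(-27\right) \frac{1}{2}\right) = \left(-2406\right) \left(- \frac{27}{2}\right) = 32481$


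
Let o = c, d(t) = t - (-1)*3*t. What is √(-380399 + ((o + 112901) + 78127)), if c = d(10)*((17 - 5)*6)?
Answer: I*√186491 ≈ 431.85*I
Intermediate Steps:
d(t) = 4*t (d(t) = t - (-3)*t = t + 3*t = 4*t)
c = 2880 (c = (4*10)*((17 - 5)*6) = 40*(12*6) = 40*72 = 2880)
o = 2880
√(-380399 + ((o + 112901) + 78127)) = √(-380399 + ((2880 + 112901) + 78127)) = √(-380399 + (115781 + 78127)) = √(-380399 + 193908) = √(-186491) = I*√186491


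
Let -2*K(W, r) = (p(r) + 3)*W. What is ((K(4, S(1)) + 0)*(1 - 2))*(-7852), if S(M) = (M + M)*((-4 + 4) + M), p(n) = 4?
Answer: -109928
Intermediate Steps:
S(M) = 2*M² (S(M) = (2*M)*(0 + M) = (2*M)*M = 2*M²)
K(W, r) = -7*W/2 (K(W, r) = -(4 + 3)*W/2 = -7*W/2)
((K(4, S(1)) + 0)*(1 - 2))*(-7852) = ((-7/2*4 + 0)*(1 - 2))*(-7852) = ((-14 + 0)*(-1))*(-7852) = -14*(-1)*(-7852) = 14*(-7852) = -109928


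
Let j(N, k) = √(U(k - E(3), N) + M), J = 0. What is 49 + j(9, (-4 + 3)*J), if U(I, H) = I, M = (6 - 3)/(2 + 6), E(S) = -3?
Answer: 49 + 3*√6/4 ≈ 50.837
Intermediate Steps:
M = 3/8 ≈ 0.37500
j(N, k) = √(27/8 + k) (j(N, k) = √((k - 1*(-3)) + 3/8) = √((k + 3) + 3/8) = √((3 + k) + 3/8) = √(27/8 + k))
49 + j(9, (-4 + 3)*J) = 49 + √(54 + 16*((-4 + 3)*0))/4 = 49 + √(54 + 16*(-1*0))/4 = 49 + √(54 + 16*0)/4 = 49 + √(54 + 0)/4 = 49 + √54/4 = 49 + (3*√6)/4 = 49 + 3*√6/4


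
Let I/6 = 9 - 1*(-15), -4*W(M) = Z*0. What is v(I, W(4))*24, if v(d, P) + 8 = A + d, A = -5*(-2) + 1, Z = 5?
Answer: 3528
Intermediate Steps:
A = 11 (A = 10 + 1 = 11)
W(M) = 0 (W(M) = -5*0/4 = -¼*0 = 0)
I = 144 (I = 6*(9 - 1*(-15)) = 6*(9 + 15) = 6*24 = 144)
v(d, P) = 3 + d (v(d, P) = -8 + (11 + d) = 3 + d)
v(I, W(4))*24 = (3 + 144)*24 = 147*24 = 3528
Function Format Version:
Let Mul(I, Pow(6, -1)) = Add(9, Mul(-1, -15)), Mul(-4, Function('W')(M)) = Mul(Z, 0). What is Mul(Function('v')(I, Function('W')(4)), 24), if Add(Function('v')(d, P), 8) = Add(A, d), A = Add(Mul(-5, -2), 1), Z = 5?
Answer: 3528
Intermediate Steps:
A = 11 (A = Add(10, 1) = 11)
Function('W')(M) = 0 (Function('W')(M) = Mul(Rational(-1, 4), Mul(5, 0)) = Mul(Rational(-1, 4), 0) = 0)
I = 144 (I = Mul(6, Add(9, Mul(-1, -15))) = Mul(6, Add(9, 15)) = Mul(6, 24) = 144)
Function('v')(d, P) = Add(3, d) (Function('v')(d, P) = Add(-8, Add(11, d)) = Add(3, d))
Mul(Function('v')(I, Function('W')(4)), 24) = Mul(Add(3, 144), 24) = Mul(147, 24) = 3528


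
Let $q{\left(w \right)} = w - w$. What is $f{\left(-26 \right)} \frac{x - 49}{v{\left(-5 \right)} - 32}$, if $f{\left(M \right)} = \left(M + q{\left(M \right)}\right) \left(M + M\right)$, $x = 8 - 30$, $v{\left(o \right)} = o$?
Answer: $\frac{95992}{37} \approx 2594.4$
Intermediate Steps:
$x = -22$ ($x = 8 - 30 = -22$)
$q{\left(w \right)} = 0$
$f{\left(M \right)} = 2 M^{2}$ ($f{\left(M \right)} = \left(M + 0\right) \left(M + M\right) = M 2 M = 2 M^{2}$)
$f{\left(-26 \right)} \frac{x - 49}{v{\left(-5 \right)} - 32} = 2 \left(-26\right)^{2} \frac{-22 - 49}{-5 - 32} = 2 \cdot 676 \left(- \frac{71}{-37}\right) = 1352 \left(\left(-71\right) \left(- \frac{1}{37}\right)\right) = 1352 \cdot \frac{71}{37} = \frac{95992}{37}$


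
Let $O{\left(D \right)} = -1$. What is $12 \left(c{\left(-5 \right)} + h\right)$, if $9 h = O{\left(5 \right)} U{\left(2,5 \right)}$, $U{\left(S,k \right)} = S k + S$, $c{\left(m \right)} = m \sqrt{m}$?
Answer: $-16 - 60 i \sqrt{5} \approx -16.0 - 134.16 i$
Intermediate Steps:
$c{\left(m \right)} = m^{\frac{3}{2}}$
$U{\left(S,k \right)} = S + S k$
$h = - \frac{4}{3}$ ($h = \frac{\left(-1\right) 2 \left(1 + 5\right)}{9} = \frac{\left(-1\right) 2 \cdot 6}{9} = \frac{\left(-1\right) 12}{9} = \frac{1}{9} \left(-12\right) = - \frac{4}{3} \approx -1.3333$)
$12 \left(c{\left(-5 \right)} + h\right) = 12 \left(\left(-5\right)^{\frac{3}{2}} - \frac{4}{3}\right) = 12 \left(- 5 i \sqrt{5} - \frac{4}{3}\right) = 12 \left(- \frac{4}{3} - 5 i \sqrt{5}\right) = -16 - 60 i \sqrt{5}$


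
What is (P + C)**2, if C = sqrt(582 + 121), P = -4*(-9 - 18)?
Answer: (108 + sqrt(703))**2 ≈ 18094.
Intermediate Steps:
P = 108 (P = -4*(-27) = 108)
C = sqrt(703) ≈ 26.514
(P + C)**2 = (108 + sqrt(703))**2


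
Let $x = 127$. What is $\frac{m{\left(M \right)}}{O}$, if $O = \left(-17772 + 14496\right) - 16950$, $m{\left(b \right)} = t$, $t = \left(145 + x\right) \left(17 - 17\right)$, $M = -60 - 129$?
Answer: $0$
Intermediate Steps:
$M = -189$ ($M = -60 - 129 = -189$)
$t = 0$ ($t = \left(145 + 127\right) \left(17 - 17\right) = 272 \cdot 0 = 0$)
$m{\left(b \right)} = 0$
$O = -20226$ ($O = -3276 - 16950 = -20226$)
$\frac{m{\left(M \right)}}{O} = \frac{0}{-20226} = 0 \left(- \frac{1}{20226}\right) = 0$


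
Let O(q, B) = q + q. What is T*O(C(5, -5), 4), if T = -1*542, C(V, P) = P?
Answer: 5420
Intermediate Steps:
O(q, B) = 2*q
T = -542
T*O(C(5, -5), 4) = -1084*(-5) = -542*(-10) = 5420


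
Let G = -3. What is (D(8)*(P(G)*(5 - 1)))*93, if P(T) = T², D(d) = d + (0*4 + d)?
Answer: 53568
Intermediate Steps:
D(d) = 2*d (D(d) = d + (0 + d) = d + d = 2*d)
(D(8)*(P(G)*(5 - 1)))*93 = ((2*8)*((-3)²*(5 - 1)))*93 = (16*(9*4))*93 = (16*36)*93 = 576*93 = 53568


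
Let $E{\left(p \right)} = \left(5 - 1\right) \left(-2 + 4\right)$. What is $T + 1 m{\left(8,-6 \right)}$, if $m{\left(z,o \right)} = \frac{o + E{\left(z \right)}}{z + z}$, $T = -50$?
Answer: $- \frac{399}{8} \approx -49.875$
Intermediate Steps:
$E{\left(p \right)} = 8$ ($E{\left(p \right)} = 4 \cdot 2 = 8$)
$m{\left(z,o \right)} = \frac{8 + o}{2 z}$ ($m{\left(z,o \right)} = \frac{o + 8}{z + z} = \frac{8 + o}{2 z}$)
$T + 1 m{\left(8,-6 \right)} = -50 + 1 \frac{8 - 6}{2 \cdot 8} = -50 + 1 \cdot \frac{1}{2} \cdot \frac{1}{8} \cdot 2 = -50 + 1 \cdot \frac{1}{8} = -50 + \frac{1}{8} = - \frac{399}{8}$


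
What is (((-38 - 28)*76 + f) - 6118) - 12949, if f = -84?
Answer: -24167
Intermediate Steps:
(((-38 - 28)*76 + f) - 6118) - 12949 = (((-38 - 28)*76 - 84) - 6118) - 12949 = ((-66*76 - 84) - 6118) - 12949 = ((-5016 - 84) - 6118) - 12949 = (-5100 - 6118) - 12949 = -11218 - 12949 = -24167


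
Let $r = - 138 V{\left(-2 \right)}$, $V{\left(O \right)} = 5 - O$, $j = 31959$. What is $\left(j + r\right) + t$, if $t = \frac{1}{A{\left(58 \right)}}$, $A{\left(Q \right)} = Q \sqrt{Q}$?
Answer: $30993 + \frac{\sqrt{58}}{3364} \approx 30993.0$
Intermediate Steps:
$A{\left(Q \right)} = Q^{\frac{3}{2}}$
$t = \frac{\sqrt{58}}{3364}$ ($t = \frac{1}{58^{\frac{3}{2}}} = \frac{1}{58 \sqrt{58}} = \frac{\sqrt{58}}{3364} \approx 0.0022639$)
$r = -966$ ($r = - 138 \left(5 - -2\right) = - 138 \left(5 + 2\right) = \left(-138\right) 7 = -966$)
$\left(j + r\right) + t = \left(31959 - 966\right) + \frac{\sqrt{58}}{3364} = 30993 + \frac{\sqrt{58}}{3364}$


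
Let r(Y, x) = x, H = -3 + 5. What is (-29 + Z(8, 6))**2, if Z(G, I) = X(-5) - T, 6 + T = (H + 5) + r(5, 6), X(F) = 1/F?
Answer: 32761/25 ≈ 1310.4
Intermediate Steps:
H = 2
T = 7 (T = -6 + ((2 + 5) + 6) = -6 + (7 + 6) = -6 + 13 = 7)
Z(G, I) = -36/5 (Z(G, I) = 1/(-5) - 1*7 = -1/5 - 7 = -36/5)
(-29 + Z(8, 6))**2 = (-29 - 36/5)**2 = (-181/5)**2 = 32761/25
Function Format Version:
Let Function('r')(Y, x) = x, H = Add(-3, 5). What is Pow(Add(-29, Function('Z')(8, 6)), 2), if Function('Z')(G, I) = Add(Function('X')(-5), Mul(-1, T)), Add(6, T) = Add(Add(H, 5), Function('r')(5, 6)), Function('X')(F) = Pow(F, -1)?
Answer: Rational(32761, 25) ≈ 1310.4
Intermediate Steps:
H = 2
T = 7 (T = Add(-6, Add(Add(2, 5), 6)) = Add(-6, Add(7, 6)) = Add(-6, 13) = 7)
Function('Z')(G, I) = Rational(-36, 5) (Function('Z')(G, I) = Add(Pow(-5, -1), Mul(-1, 7)) = Add(Rational(-1, 5), -7) = Rational(-36, 5))
Pow(Add(-29, Function('Z')(8, 6)), 2) = Pow(Add(-29, Rational(-36, 5)), 2) = Pow(Rational(-181, 5), 2) = Rational(32761, 25)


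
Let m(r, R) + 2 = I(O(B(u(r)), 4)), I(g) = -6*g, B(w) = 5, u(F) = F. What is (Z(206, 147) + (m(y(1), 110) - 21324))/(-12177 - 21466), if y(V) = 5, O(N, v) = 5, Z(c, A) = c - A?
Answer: 21297/33643 ≈ 0.63303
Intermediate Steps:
m(r, R) = -32 (m(r, R) = -2 - 6*5 = -2 - 30 = -32)
(Z(206, 147) + (m(y(1), 110) - 21324))/(-12177 - 21466) = ((206 - 1*147) + (-32 - 21324))/(-12177 - 21466) = ((206 - 147) - 21356)/(-33643) = (59 - 21356)*(-1/33643) = -21297*(-1/33643) = 21297/33643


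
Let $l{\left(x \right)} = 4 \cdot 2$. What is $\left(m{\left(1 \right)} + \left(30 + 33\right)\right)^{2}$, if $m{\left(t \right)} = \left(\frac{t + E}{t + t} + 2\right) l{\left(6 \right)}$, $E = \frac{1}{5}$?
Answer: $\frac{175561}{25} \approx 7022.4$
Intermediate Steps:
$E = \frac{1}{5} \approx 0.2$
$l{\left(x \right)} = 8$
$m{\left(t \right)} = 16 + \frac{4 \left(\frac{1}{5} + t\right)}{t}$ ($m{\left(t \right)} = \left(\frac{t + \frac{1}{5}}{t + t} + 2\right) 8 = \left(\frac{\frac{1}{5} + t}{2 t} + 2\right) 8 = \left(2 + \frac{\frac{1}{5} + t}{2 t}\right) 8 = 16 + \frac{4 \left(\frac{1}{5} + t\right)}{t}$)
$\left(m{\left(1 \right)} + \left(30 + 33\right)\right)^{2} = \left(\left(20 + \frac{4}{5 \cdot 1}\right) + \left(30 + 33\right)\right)^{2} = \left(\left(20 + \frac{4}{5} \cdot 1\right) + 63\right)^{2} = \left(\left(20 + \frac{4}{5}\right) + 63\right)^{2} = \left(\frac{104}{5} + 63\right)^{2} = \left(\frac{419}{5}\right)^{2} = \frac{175561}{25}$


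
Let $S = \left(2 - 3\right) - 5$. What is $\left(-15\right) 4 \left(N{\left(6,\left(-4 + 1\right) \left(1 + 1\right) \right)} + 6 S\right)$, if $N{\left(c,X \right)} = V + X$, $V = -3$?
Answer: $2700$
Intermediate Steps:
$S = -6$ ($S = -1 - 5 = -6$)
$N{\left(c,X \right)} = -3 + X$
$\left(-15\right) 4 \left(N{\left(6,\left(-4 + 1\right) \left(1 + 1\right) \right)} + 6 S\right) = \left(-15\right) 4 \left(\left(-3 + \left(-4 + 1\right) \left(1 + 1\right)\right) + 6 \left(-6\right)\right) = - 60 \left(\left(-3 - 6\right) - 36\right) = - 60 \left(-9 - 36\right) = \left(-60\right) \left(-45\right) = 2700$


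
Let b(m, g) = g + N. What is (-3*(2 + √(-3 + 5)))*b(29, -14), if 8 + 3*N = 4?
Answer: 92 + 46*√2 ≈ 157.05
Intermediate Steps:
N = -4/3 (N = -8/3 + (⅓)*4 = -8/3 + 4/3 = -4/3 ≈ -1.3333)
b(m, g) = -4/3 + g (b(m, g) = g - 4/3 = -4/3 + g)
(-3*(2 + √(-3 + 5)))*b(29, -14) = (-3*(2 + √(-3 + 5)))*(-4/3 - 14) = -3*(2 + √2)*(-46/3) = (-6 - 3*√2)*(-46/3) = 92 + 46*√2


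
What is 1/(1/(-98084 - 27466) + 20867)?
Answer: 125550/2619851849 ≈ 4.7923e-5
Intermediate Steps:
1/(1/(-98084 - 27466) + 20867) = 1/(1/(-125550) + 20867) = 1/(-1/125550 + 20867) = 1/(2619851849/125550) = 125550/2619851849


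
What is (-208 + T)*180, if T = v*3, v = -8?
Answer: -41760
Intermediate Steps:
T = -24 (T = -8*3 = -24)
(-208 + T)*180 = (-208 - 24)*180 = -232*180 = -41760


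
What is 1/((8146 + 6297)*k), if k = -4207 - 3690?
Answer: -1/114056371 ≈ -8.7676e-9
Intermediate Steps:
k = -7897
1/((8146 + 6297)*k) = 1/((8146 + 6297)*(-7897)) = -1/7897/14443 = (1/14443)*(-1/7897) = -1/114056371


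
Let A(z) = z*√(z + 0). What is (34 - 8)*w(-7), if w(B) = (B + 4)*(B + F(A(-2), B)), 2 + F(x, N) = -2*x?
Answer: 702 - 312*I*√2 ≈ 702.0 - 441.23*I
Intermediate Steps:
A(z) = z^(3/2) (A(z) = z*√z = z^(3/2))
F(x, N) = -2 - 2*x
w(B) = (4 + B)*(-2 + B + 4*I*√2) (w(B) = (B + 4)*(B + (-2 - (-4)*I*√2)) = (4 + B)*(B + (-2 - (-4)*I*√2)) = (4 + B)*(B + (-2 + 4*I*√2)) = (4 + B)*(-2 + B + 4*I*√2))
(34 - 8)*w(-7) = (34 - 8)*(-8 + (-7)² + 2*(-7) + 16*I*√2 + 4*I*(-7)*√2) = 26*(-8 + 49 - 14 + 16*I*√2 - 28*I*√2) = 26*(27 - 12*I*√2) = 702 - 312*I*√2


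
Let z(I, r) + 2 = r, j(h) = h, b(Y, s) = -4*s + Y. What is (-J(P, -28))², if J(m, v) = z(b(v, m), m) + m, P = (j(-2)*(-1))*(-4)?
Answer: 324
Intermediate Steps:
b(Y, s) = Y - 4*s
z(I, r) = -2 + r
P = -8 (P = -2*(-1)*(-4) = 2*(-4) = -8)
J(m, v) = -2 + 2*m (J(m, v) = (-2 + m) + m = -2 + 2*m)
(-J(P, -28))² = (-(-2 + 2*(-8)))² = (-(-2 - 16))² = (-1*(-18))² = 18² = 324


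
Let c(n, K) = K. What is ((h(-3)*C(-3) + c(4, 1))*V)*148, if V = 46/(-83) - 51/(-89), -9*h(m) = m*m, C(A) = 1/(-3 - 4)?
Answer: 164576/51709 ≈ 3.1827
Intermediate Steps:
C(A) = -1/7 (C(A) = 1/(-7) = -1/7)
h(m) = -m**2/9 (h(m) = -m*m/9 = -m**2/9)
V = 139/7387 (V = 46*(-1/83) - 51*(-1/89) = -46/83 + 51/89 = 139/7387 ≈ 0.018817)
((h(-3)*C(-3) + c(4, 1))*V)*148 = ((-1/9*(-3)**2*(-1/7) + 1)*(139/7387))*148 = ((-1/9*9*(-1/7) + 1)*(139/7387))*148 = ((-1*(-1/7) + 1)*(139/7387))*148 = ((1/7 + 1)*(139/7387))*148 = ((8/7)*(139/7387))*148 = (1112/51709)*148 = 164576/51709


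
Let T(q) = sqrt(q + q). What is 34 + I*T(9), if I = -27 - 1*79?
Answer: 34 - 318*sqrt(2) ≈ -415.72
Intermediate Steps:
I = -106 (I = -27 - 79 = -106)
T(q) = sqrt(2)*sqrt(q) (T(q) = sqrt(2*q) = sqrt(2)*sqrt(q))
34 + I*T(9) = 34 - 106*sqrt(2)*sqrt(9) = 34 - 106*sqrt(2)*3 = 34 - 318*sqrt(2)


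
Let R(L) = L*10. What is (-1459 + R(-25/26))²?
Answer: 364504464/169 ≈ 2.1568e+6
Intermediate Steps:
R(L) = 10*L
(-1459 + R(-25/26))² = (-1459 + 10*(-25/26))² = (-1459 - 125/13)² = (-19092/13)² = 364504464/169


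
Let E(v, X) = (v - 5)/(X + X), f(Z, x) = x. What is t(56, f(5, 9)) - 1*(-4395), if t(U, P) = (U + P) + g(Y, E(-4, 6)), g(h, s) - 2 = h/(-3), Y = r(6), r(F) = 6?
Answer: 4460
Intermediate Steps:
E(v, X) = (-5 + v)/(2*X) (E(v, X) = (-5 + v)/((2*X)) = (-5 + v)*(1/(2*X)) = (-5 + v)/(2*X))
Y = 6
g(h, s) = 2 - h/3 (g(h, s) = 2 + h/(-3) = 2 + h*(-1/3) = 2 - h/3)
t(U, P) = P + U (t(U, P) = (U + P) + (2 - 1/3*6) = (P + U) + (2 - 2) = (P + U) + 0 = P + U)
t(56, f(5, 9)) - 1*(-4395) = (9 + 56) - 1*(-4395) = 65 + 4395 = 4460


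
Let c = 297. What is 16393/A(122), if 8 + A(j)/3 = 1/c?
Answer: -1622907/2375 ≈ -683.33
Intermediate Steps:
A(j) = -2375/99 (A(j) = -24 + 3/297 = -24 + 3*(1/297) = -24 + 1/99 = -2375/99)
16393/A(122) = 16393/(-2375/99) = 16393*(-99/2375) = -1622907/2375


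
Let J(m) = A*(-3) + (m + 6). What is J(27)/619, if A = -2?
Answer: 39/619 ≈ 0.063005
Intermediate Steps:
J(m) = 12 + m (J(m) = -2*(-3) + (m + 6) = 6 + (6 + m) = 12 + m)
J(27)/619 = (12 + 27)/619 = 39*(1/619) = 39/619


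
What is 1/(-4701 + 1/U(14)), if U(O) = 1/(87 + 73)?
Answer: -1/4541 ≈ -0.00022022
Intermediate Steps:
U(O) = 1/160
1/(-4701 + 1/U(14)) = 1/(-4701 + 1/(1/160)) = 1/(-4701 + 160) = 1/(-4541) = -1/4541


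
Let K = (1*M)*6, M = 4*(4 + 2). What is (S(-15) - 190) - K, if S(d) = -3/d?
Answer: -1669/5 ≈ -333.80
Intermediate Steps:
M = 24 (M = 4*6 = 24)
K = 144 (K = (1*24)*6 = 24*6 = 144)
(S(-15) - 190) - K = (-3/(-15) - 190) - 1*144 = (-3*(-1/15) - 190) - 144 = (⅕ - 190) - 144 = -949/5 - 144 = -1669/5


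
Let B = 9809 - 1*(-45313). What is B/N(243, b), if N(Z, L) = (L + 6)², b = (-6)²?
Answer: 9187/294 ≈ 31.248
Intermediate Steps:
b = 36
N(Z, L) = (6 + L)²
B = 55122 (B = 9809 + 45313 = 55122)
B/N(243, b) = 55122/((6 + 36)²) = 55122/(42²) = 55122/1764 = 55122*(1/1764) = 9187/294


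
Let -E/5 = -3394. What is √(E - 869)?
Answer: 3*√1789 ≈ 126.89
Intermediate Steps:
E = 16970 (E = -5*(-3394) = 16970)
√(E - 869) = √(16970 - 869) = √16101 = 3*√1789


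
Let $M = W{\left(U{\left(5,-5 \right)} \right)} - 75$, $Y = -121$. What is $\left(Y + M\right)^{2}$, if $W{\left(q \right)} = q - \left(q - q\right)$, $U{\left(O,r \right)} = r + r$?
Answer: $42436$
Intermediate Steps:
$U{\left(O,r \right)} = 2 r$
$W{\left(q \right)} = q$ ($W{\left(q \right)} = q - 0 = q + 0 = q$)
$M = -85$ ($M = 2 \left(-5\right) - 75 = -10 - 75 = -85$)
$\left(Y + M\right)^{2} = \left(-121 - 85\right)^{2} = \left(-206\right)^{2} = 42436$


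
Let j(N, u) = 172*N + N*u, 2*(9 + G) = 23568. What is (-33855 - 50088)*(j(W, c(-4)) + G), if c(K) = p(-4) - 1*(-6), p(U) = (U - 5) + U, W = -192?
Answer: 1670885415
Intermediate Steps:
p(U) = -5 + 2*U (p(U) = (-5 + U) + U = -5 + 2*U)
G = 11775 (G = -9 + (½)*23568 = -9 + 11784 = 11775)
c(K) = -7 (c(K) = (-5 + 2*(-4)) - 1*(-6) = (-5 - 8) + 6 = -13 + 6 = -7)
(-33855 - 50088)*(j(W, c(-4)) + G) = (-33855 - 50088)*(-192*(172 - 7) + 11775) = -83943*(-192*165 + 11775) = -83943*(-31680 + 11775) = -83943*(-19905) = 1670885415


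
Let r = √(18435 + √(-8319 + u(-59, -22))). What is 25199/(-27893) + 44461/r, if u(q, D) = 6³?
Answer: -25199/27893 + 44461/√(18435 + I*√8103) ≈ 326.55 - 0.79947*I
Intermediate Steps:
u(q, D) = 216
r = √(18435 + I*√8103) (r = √(18435 + √(-8319 + 216)) = √(18435 + √(-8103)) = √(18435 + I*√8103) ≈ 135.78 + 0.3315*I)
25199/(-27893) + 44461/r = 25199/(-27893) + 44461/(√(18435 + I*√8103)) = 25199*(-1/27893) + 44461/√(18435 + I*√8103) = -25199/27893 + 44461/√(18435 + I*√8103)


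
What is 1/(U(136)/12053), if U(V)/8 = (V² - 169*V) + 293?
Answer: -12053/33560 ≈ -0.35915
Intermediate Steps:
U(V) = 2344 - 1352*V + 8*V² (U(V) = 8*((V² - 169*V) + 293) = 8*(293 + V² - 169*V) = 2344 - 1352*V + 8*V²)
1/(U(136)/12053) = 1/((2344 - 1352*136 + 8*136²)/12053) = 1/((2344 - 183872 + 8*18496)*(1/12053)) = 1/((2344 - 183872 + 147968)*(1/12053)) = 1/(-33560*1/12053) = 1/(-33560/12053) = -12053/33560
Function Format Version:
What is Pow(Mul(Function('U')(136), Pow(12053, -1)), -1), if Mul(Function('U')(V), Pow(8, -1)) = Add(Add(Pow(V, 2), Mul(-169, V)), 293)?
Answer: Rational(-12053, 33560) ≈ -0.35915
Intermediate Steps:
Function('U')(V) = Add(2344, Mul(-1352, V), Mul(8, Pow(V, 2))) (Function('U')(V) = Mul(8, Add(Add(Pow(V, 2), Mul(-169, V)), 293)) = Mul(8, Add(293, Pow(V, 2), Mul(-169, V))) = Add(2344, Mul(-1352, V), Mul(8, Pow(V, 2))))
Pow(Mul(Function('U')(136), Pow(12053, -1)), -1) = Pow(Mul(Add(2344, Mul(-1352, 136), Mul(8, Pow(136, 2))), Pow(12053, -1)), -1) = Pow(Mul(Add(2344, -183872, Mul(8, 18496)), Rational(1, 12053)), -1) = Pow(Mul(Add(2344, -183872, 147968), Rational(1, 12053)), -1) = Pow(Mul(-33560, Rational(1, 12053)), -1) = Pow(Rational(-33560, 12053), -1) = Rational(-12053, 33560)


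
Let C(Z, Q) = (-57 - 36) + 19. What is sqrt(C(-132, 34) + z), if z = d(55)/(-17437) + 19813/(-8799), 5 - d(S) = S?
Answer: I*sqrt(747569196015459)/3131187 ≈ 8.7321*I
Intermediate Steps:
d(S) = 5 - S
C(Z, Q) = -74 (C(Z, Q) = -93 + 19 = -74)
z = -7041619/3131187 (z = (5 - 1*55)/(-17437) + 19813/(-8799) = (5 - 55)*(-1/17437) + 19813*(-1/8799) = -50*(-1/17437) - 19813/8799 = 50/17437 - 19813/8799 = -7041619/3131187 ≈ -2.2489)
sqrt(C(-132, 34) + z) = sqrt(-74 - 7041619/3131187) = sqrt(-238749457/3131187) = I*sqrt(747569196015459)/3131187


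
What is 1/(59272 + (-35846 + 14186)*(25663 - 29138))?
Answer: 1/75327772 ≈ 1.3275e-8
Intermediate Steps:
1/(59272 + (-35846 + 14186)*(25663 - 29138)) = 1/(59272 - 21660*(-3475)) = 1/(59272 + 75268500) = 1/75327772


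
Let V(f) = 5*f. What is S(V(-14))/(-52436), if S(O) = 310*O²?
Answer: -379750/13109 ≈ -28.969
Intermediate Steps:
S(V(-14))/(-52436) = (310*(5*(-14))²)/(-52436) = (310*(-70)²)*(-1/52436) = (310*4900)*(-1/52436) = 1519000*(-1/52436) = -379750/13109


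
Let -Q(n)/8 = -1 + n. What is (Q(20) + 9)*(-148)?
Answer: 21164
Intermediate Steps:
Q(n) = 8 - 8*n (Q(n) = -8*(-1 + n) = 8 - 8*n)
(Q(20) + 9)*(-148) = ((8 - 8*20) + 9)*(-148) = ((8 - 160) + 9)*(-148) = (-152 + 9)*(-148) = -143*(-148) = 21164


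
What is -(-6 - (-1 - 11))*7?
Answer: -42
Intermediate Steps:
-(-6 - (-1 - 11))*7 = -(-6 - 1*(-12))*7 = -(-6 + 12)*7 = -1*6*7 = -6*7 = -42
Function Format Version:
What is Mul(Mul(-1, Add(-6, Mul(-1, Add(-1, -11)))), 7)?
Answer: -42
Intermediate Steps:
Mul(Mul(-1, Add(-6, Mul(-1, Add(-1, -11)))), 7) = Mul(Mul(-1, Add(-6, Mul(-1, -12))), 7) = Mul(Mul(-1, Add(-6, 12)), 7) = Mul(Mul(-1, 6), 7) = Mul(-6, 7) = -42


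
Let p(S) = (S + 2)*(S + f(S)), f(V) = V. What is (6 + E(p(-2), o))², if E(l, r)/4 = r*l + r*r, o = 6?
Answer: 22500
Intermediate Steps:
p(S) = 2*S*(2 + S) (p(S) = (S + 2)*(S + S) = (2 + S)*(2*S) = 2*S*(2 + S))
E(l, r) = 4*r² + 4*l*r (E(l, r) = 4*(r*l + r*r) = 4*(l*r + r²) = 4*(r² + l*r) = 4*r² + 4*l*r)
(6 + E(p(-2), o))² = (6 + 4*6*(2*(-2)*(2 - 2) + 6))² = (6 + 4*6*(2*(-2)*0 + 6))² = (6 + 4*6*(0 + 6))² = (6 + 4*6*6)² = (6 + 144)² = 150² = 22500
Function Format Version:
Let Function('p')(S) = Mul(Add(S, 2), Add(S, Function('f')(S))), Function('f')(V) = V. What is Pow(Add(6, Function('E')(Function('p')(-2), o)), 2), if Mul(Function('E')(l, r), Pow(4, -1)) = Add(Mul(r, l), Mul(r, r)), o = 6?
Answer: 22500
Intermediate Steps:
Function('p')(S) = Mul(2, S, Add(2, S)) (Function('p')(S) = Mul(Add(S, 2), Add(S, S)) = Mul(Add(2, S), Mul(2, S)) = Mul(2, S, Add(2, S)))
Function('E')(l, r) = Add(Mul(4, Pow(r, 2)), Mul(4, l, r)) (Function('E')(l, r) = Mul(4, Add(Mul(r, l), Mul(r, r))) = Mul(4, Add(Mul(l, r), Pow(r, 2))) = Mul(4, Add(Pow(r, 2), Mul(l, r))) = Add(Mul(4, Pow(r, 2)), Mul(4, l, r)))
Pow(Add(6, Function('E')(Function('p')(-2), o)), 2) = Pow(Add(6, Mul(4, 6, Add(Mul(2, -2, Add(2, -2)), 6))), 2) = Pow(Add(6, Mul(4, 6, Add(Mul(2, -2, 0), 6))), 2) = Pow(Add(6, Mul(4, 6, Add(0, 6))), 2) = Pow(Add(6, Mul(4, 6, 6)), 2) = Pow(Add(6, 144), 2) = Pow(150, 2) = 22500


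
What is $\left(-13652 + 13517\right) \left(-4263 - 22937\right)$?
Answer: $3672000$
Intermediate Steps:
$\left(-13652 + 13517\right) \left(-4263 - 22937\right) = \left(-135\right) \left(-27200\right) = 3672000$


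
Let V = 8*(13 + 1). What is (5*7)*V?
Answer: 3920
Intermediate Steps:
V = 112 (V = 8*14 = 112)
(5*7)*V = (5*7)*112 = 35*112 = 3920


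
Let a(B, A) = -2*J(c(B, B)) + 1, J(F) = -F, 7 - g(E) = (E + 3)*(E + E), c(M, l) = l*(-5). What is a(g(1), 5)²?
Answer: 121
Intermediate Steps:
c(M, l) = -5*l
g(E) = 7 - 2*E*(3 + E) (g(E) = 7 - (E + 3)*(E + E) = 7 - (3 + E)*2*E = 7 - 2*E*(3 + E))
a(B, A) = 1 - 10*B (a(B, A) = -(-2)*(-5*B) + 1 = -10*B + 1 = 1 - 10*B)
a(g(1), 5)² = (1 - 10*(7 - 6*1 - 2*1²))² = (1 - 10*(7 - 6 - 2*1))² = (1 - 10*(7 - 6 - 2))² = (1 - 10*(-1))² = (1 + 10)² = 11² = 121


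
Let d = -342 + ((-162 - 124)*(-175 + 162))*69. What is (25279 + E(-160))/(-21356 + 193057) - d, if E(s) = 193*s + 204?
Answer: -43989801597/171701 ≈ -2.5620e+5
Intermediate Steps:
E(s) = 204 + 193*s
d = 256200 (d = -342 - 286*(-13)*69 = -342 + 3718*69 = -342 + 256542 = 256200)
(25279 + E(-160))/(-21356 + 193057) - d = (25279 + (204 + 193*(-160)))/(-21356 + 193057) - 1*256200 = (25279 + (204 - 30880))/171701 - 256200 = (25279 - 30676)*(1/171701) - 256200 = -5397*1/171701 - 256200 = -5397/171701 - 256200 = -43989801597/171701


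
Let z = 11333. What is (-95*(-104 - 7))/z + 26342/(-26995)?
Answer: -13871611/305934335 ≈ -0.045342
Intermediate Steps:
(-95*(-104 - 7))/z + 26342/(-26995) = -95*(-104 - 7)/11333 + 26342/(-26995) = -95*(-111)*(1/11333) + 26342*(-1/26995) = 10545*(1/11333) - 26342/26995 = 10545/11333 - 26342/26995 = -13871611/305934335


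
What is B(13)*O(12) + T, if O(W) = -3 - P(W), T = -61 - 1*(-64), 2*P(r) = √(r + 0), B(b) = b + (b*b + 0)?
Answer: -543 - 182*√3 ≈ -858.23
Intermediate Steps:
B(b) = b + b² (B(b) = b + (b² + 0) = b + b²)
P(r) = √r/2 (P(r) = √(r + 0)/2 = √r/2)
T = 3 (T = -61 + 64 = 3)
O(W) = -3 - √W/2
B(13)*O(12) + T = (13*(1 + 13))*(-3 - √3) + 3 = (13*14)*(-3 - √3) + 3 = 182*(-3 - √3) + 3 = (-546 - 182*√3) + 3 = -543 - 182*√3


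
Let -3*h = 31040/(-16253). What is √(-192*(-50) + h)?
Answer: 8*√356639660265/48759 ≈ 97.983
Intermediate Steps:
h = 31040/48759 (h = -31040/(3*(-16253)) = -31040*(-1)/(3*16253) = -⅓*(-31040/16253) = 31040/48759 ≈ 0.63660)
√(-192*(-50) + h) = √(-192*(-50) + 31040/48759) = √(9600 + 31040/48759) = √(468117440/48759) = 8*√356639660265/48759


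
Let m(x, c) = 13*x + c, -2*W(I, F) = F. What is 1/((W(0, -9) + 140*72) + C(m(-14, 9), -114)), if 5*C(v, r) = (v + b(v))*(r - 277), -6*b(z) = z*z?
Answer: 15/6205316 ≈ 2.4173e-6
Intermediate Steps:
b(z) = -z**2/6 (b(z) = -z*z/6 = -z**2/6)
W(I, F) = -F/2
m(x, c) = c + 13*x
C(v, r) = (-277 + r)*(v - v**2/6)/5 (C(v, r) = ((v - v**2/6)*(r - 277))/5 = ((v - v**2/6)*(-277 + r))/5 = ((-277 + r)*(v - v**2/6))/5 = (-277 + r)*(v - v**2/6)/5)
1/((W(0, -9) + 140*72) + C(m(-14, 9), -114)) = 1/((-1/2*(-9) + 140*72) + (9 + 13*(-14))*(-1662 + 6*(-114) + 277*(9 + 13*(-14)) - 1*(-114)*(9 + 13*(-14)))/30) = 1/((9/2 + 10080) + (9 - 182)*(-1662 - 684 + 277*(9 - 182) - 1*(-114)*(9 - 182))/30) = 1/(20169/2 + (1/30)*(-173)*(-1662 - 684 + 277*(-173) - 1*(-114)*(-173))) = 1/(20169/2 + (1/30)*(-173)*(-1662 - 684 - 47921 - 19722)) = 1/(20169/2 + (1/30)*(-173)*(-69989)) = 1/(20169/2 + 12108097/30) = 1/(6205316/15) = 15/6205316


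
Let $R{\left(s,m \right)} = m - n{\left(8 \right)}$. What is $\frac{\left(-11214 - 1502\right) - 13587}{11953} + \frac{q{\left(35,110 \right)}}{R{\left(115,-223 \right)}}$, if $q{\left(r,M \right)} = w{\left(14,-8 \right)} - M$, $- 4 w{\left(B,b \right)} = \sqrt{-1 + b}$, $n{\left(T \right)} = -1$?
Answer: $- \frac{2262218}{1326783} + \frac{i}{296} \approx -1.705 + 0.0033784 i$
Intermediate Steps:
$w{\left(B,b \right)} = - \frac{\sqrt{-1 + b}}{4}$
$q{\left(r,M \right)} = - M - \frac{3 i}{4}$ ($q{\left(r,M \right)} = - \frac{\sqrt{-1 - 8}}{4} - M = - \frac{\sqrt{-9}}{4} - M = - \frac{3 i}{4} - M = - M - \frac{3 i}{4}$)
$R{\left(s,m \right)} = 1 + m$ ($R{\left(s,m \right)} = m - -1 = m + 1 = 1 + m$)
$\frac{\left(-11214 - 1502\right) - 13587}{11953} + \frac{q{\left(35,110 \right)}}{R{\left(115,-223 \right)}} = \frac{\left(-11214 - 1502\right) - 13587}{11953} + \frac{\left(-1\right) 110 - \frac{3 i}{4}}{1 - 223} = \left(-12716 - 13587\right) \frac{1}{11953} + \frac{-110 - \frac{3 i}{4}}{-222} = \left(-26303\right) \frac{1}{11953} + \left(-110 - \frac{3 i}{4}\right) \left(- \frac{1}{222}\right) = - \frac{26303}{11953} + \left(\frac{55}{111} + \frac{i}{296}\right) = - \frac{2262218}{1326783} + \frac{i}{296}$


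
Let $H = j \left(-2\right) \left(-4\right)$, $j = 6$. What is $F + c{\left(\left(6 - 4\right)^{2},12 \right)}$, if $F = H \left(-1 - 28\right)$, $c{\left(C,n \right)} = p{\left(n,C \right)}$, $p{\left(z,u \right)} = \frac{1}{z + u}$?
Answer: $- \frac{22271}{16} \approx -1391.9$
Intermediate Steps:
$H = 48$ ($H = 6 \left(-2\right) \left(-4\right) = \left(-12\right) \left(-4\right) = 48$)
$p{\left(z,u \right)} = \frac{1}{u + z}$
$c{\left(C,n \right)} = \frac{1}{C + n}$
$F = -1392$ ($F = 48 \left(-1 - 28\right) = 48 \left(-29\right) = -1392$)
$F + c{\left(\left(6 - 4\right)^{2},12 \right)} = -1392 + \frac{1}{\left(6 - 4\right)^{2} + 12} = -1392 + \frac{1}{2^{2} + 12} = -1392 + \frac{1}{4 + 12} = -1392 + \frac{1}{16} = - \frac{22271}{16}$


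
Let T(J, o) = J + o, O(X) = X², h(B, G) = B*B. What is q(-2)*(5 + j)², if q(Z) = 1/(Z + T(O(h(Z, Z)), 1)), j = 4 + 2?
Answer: 121/15 ≈ 8.0667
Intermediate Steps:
h(B, G) = B²
j = 6
q(Z) = 1/(1 + Z + Z⁴) (q(Z) = 1/(Z + ((Z²)² + 1)) = 1/(Z + (Z⁴ + 1)) = 1/(Z + (1 + Z⁴)) = 1/(1 + Z + Z⁴))
q(-2)*(5 + j)² = (5 + 6)²/(1 - 2 + (-2)⁴) = 11²/(1 - 2 + 16) = 121/15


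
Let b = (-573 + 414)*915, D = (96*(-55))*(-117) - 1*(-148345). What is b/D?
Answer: -29097/153221 ≈ -0.18990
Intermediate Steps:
D = 766105 (D = -5280*(-117) + 148345 = 617760 + 148345 = 766105)
b = -145485 (b = -159*915 = -145485)
b/D = -145485/766105 = -145485*1/766105 = -29097/153221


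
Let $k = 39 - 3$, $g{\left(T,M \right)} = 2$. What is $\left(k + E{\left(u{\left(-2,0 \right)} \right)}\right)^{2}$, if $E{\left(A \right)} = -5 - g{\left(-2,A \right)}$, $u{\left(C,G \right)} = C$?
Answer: $841$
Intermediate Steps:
$E{\left(A \right)} = -7$ ($E{\left(A \right)} = -5 - 2 = -7$)
$k = 36$
$\left(k + E{\left(u{\left(-2,0 \right)} \right)}\right)^{2} = \left(36 - 7\right)^{2} = 29^{2} = 841$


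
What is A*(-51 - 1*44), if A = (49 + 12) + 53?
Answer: -10830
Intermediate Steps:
A = 114 (A = 61 + 53 = 114)
A*(-51 - 1*44) = 114*(-51 - 1*44) = 114*(-51 - 44) = 114*(-95) = -10830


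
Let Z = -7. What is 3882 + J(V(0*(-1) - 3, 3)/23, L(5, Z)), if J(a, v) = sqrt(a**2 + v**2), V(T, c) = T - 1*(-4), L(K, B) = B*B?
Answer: 3882 + sqrt(1270130)/23 ≈ 3931.0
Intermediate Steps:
L(K, B) = B**2
V(T, c) = 4 + T (V(T, c) = T + 4 = 4 + T)
3882 + J(V(0*(-1) - 3, 3)/23, L(5, Z)) = 3882 + sqrt(((4 + (0*(-1) - 3))/23)**2 + ((-7)**2)**2) = 3882 + sqrt(((4 + (0 - 3))*(1/23))**2 + 49**2) = 3882 + sqrt(((4 - 3)*(1/23))**2 + 2401) = 3882 + sqrt((1*(1/23))**2 + 2401) = 3882 + sqrt((1/23)**2 + 2401) = 3882 + sqrt(1/529 + 2401) = 3882 + sqrt(1270130/529) = 3882 + sqrt(1270130)/23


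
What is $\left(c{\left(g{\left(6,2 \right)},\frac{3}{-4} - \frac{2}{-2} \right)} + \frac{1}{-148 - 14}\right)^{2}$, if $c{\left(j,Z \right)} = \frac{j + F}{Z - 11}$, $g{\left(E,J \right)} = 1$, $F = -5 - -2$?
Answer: $\frac{1570009}{48525156} \approx 0.032355$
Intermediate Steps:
$F = -3$ ($F = -5 + 2 = -3$)
$c{\left(j,Z \right)} = \frac{-3 + j}{-11 + Z}$ ($c{\left(j,Z \right)} = \frac{j - 3}{Z - 11} = \frac{-3 + j}{-11 + Z}$)
$\left(c{\left(g{\left(6,2 \right)},\frac{3}{-4} - \frac{2}{-2} \right)} + \frac{1}{-148 - 14}\right)^{2} = \left(\frac{-3 + 1}{-11 + \left(\frac{3}{-4} - \frac{2}{-2}\right)} + \frac{1}{-148 - 14}\right)^{2} = \left(\frac{1}{-11 + \left(3 \left(- \frac{1}{4}\right) - -1\right)} \left(-2\right) + \frac{1}{-162}\right)^{2} = \left(\frac{1}{-11 + \left(- \frac{3}{4} + 1\right)} \left(-2\right) - \frac{1}{162}\right)^{2} = \left(\frac{1}{-11 + \frac{1}{4}} \left(-2\right) - \frac{1}{162}\right)^{2} = \left(\frac{1}{- \frac{43}{4}} \left(-2\right) - \frac{1}{162}\right)^{2} = \left(\left(- \frac{4}{43}\right) \left(-2\right) - \frac{1}{162}\right)^{2} = \left(\frac{8}{43} - \frac{1}{162}\right)^{2} = \left(\frac{1253}{6966}\right)^{2} = \frac{1570009}{48525156}$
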